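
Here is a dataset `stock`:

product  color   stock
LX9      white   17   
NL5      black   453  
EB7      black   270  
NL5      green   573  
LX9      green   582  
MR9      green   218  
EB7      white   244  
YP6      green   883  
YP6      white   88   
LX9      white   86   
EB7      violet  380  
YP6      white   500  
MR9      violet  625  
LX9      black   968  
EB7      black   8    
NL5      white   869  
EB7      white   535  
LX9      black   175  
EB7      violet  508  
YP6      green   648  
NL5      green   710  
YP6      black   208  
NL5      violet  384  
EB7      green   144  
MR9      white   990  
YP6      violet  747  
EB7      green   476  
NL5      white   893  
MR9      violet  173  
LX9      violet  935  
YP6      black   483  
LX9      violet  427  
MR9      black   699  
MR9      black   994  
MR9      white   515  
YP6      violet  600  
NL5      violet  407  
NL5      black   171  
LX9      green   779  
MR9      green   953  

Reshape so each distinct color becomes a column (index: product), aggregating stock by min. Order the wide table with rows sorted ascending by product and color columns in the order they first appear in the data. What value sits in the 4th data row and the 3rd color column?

With rows sorted ascending by product, row 4 is product=NL5. color columns in first-appearance order: white, black, green, violet; column 3 is green.
Long rows with product=NL5, color=green: min(573, 710) = 573.

573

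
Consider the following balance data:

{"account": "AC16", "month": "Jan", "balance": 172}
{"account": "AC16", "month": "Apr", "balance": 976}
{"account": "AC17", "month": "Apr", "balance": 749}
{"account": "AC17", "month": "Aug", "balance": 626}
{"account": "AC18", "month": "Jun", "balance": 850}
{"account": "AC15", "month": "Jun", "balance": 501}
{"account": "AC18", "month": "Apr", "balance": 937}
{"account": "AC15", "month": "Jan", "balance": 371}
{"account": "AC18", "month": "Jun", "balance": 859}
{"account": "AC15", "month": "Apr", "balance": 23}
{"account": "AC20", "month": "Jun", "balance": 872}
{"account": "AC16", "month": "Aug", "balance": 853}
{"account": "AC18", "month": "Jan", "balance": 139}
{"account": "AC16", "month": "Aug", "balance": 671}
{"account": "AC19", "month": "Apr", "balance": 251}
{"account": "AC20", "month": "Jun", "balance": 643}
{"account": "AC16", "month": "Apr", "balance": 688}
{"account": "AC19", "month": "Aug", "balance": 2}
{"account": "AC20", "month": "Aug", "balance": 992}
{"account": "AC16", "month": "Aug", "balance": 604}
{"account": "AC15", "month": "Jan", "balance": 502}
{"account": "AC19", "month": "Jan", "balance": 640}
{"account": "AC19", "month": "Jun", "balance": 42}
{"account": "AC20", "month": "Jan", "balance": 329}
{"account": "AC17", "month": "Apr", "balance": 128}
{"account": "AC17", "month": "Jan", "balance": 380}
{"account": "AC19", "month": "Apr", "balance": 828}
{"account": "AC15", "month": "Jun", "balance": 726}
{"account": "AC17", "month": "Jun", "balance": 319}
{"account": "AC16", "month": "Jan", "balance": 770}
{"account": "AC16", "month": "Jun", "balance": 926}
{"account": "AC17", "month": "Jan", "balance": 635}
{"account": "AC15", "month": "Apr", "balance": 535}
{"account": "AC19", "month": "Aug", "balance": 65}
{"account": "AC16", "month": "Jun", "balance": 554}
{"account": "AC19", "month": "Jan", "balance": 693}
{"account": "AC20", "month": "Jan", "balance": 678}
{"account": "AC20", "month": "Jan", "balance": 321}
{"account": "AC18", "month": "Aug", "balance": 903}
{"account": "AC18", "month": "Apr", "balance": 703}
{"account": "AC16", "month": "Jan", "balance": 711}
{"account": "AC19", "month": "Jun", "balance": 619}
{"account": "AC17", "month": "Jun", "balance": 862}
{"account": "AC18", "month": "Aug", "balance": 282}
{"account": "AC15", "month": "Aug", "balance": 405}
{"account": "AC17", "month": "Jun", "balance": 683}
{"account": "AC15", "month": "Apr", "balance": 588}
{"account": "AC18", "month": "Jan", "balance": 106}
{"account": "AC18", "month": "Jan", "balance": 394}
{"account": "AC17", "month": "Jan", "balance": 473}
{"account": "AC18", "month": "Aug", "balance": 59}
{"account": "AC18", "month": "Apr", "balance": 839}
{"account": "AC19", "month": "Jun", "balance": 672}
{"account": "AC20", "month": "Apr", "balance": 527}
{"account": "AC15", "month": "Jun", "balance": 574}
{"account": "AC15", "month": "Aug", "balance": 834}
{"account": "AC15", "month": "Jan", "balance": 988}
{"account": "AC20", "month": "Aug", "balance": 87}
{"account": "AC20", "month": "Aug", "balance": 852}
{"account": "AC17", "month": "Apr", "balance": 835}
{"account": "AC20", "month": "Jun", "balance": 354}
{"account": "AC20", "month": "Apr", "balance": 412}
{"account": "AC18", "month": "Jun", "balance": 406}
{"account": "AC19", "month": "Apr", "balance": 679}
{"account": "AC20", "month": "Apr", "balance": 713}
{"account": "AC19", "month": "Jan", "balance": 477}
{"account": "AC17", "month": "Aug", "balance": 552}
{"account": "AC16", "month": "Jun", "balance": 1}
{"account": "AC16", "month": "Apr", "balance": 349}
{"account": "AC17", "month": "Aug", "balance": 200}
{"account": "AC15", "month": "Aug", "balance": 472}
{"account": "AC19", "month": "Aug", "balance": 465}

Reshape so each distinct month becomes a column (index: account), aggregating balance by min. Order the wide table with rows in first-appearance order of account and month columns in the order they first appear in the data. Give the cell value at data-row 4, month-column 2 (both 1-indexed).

With rows in first-appearance order of account, row 4 is account=AC15. month columns in first-appearance order: Jan, Apr, Aug, Jun; column 2 is Apr.
Long rows with account=AC15, month=Apr: min(23, 535, 588) = 23.

23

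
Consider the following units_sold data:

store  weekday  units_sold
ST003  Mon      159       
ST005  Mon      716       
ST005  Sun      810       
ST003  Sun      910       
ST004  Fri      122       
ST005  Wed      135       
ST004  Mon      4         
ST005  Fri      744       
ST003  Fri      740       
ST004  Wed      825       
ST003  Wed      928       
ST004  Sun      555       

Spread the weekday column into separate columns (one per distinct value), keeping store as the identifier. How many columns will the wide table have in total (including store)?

5

1 column for store plus 4 distinct weekday values → 5 columns.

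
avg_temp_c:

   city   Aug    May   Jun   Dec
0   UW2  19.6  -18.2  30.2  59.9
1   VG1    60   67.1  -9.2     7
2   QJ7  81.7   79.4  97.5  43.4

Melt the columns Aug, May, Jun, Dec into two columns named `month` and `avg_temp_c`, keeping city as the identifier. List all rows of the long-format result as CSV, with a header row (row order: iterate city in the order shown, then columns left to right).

Each (city, column) pair becomes one row: 3 × 4 = 12 rows.
For example, (UW2, Aug) → avg_temp_c=19.6.

city,month,avg_temp_c
UW2,Aug,19.6
UW2,May,-18.2
UW2,Jun,30.2
UW2,Dec,59.9
VG1,Aug,60
VG1,May,67.1
VG1,Jun,-9.2
VG1,Dec,7
QJ7,Aug,81.7
QJ7,May,79.4
QJ7,Jun,97.5
QJ7,Dec,43.4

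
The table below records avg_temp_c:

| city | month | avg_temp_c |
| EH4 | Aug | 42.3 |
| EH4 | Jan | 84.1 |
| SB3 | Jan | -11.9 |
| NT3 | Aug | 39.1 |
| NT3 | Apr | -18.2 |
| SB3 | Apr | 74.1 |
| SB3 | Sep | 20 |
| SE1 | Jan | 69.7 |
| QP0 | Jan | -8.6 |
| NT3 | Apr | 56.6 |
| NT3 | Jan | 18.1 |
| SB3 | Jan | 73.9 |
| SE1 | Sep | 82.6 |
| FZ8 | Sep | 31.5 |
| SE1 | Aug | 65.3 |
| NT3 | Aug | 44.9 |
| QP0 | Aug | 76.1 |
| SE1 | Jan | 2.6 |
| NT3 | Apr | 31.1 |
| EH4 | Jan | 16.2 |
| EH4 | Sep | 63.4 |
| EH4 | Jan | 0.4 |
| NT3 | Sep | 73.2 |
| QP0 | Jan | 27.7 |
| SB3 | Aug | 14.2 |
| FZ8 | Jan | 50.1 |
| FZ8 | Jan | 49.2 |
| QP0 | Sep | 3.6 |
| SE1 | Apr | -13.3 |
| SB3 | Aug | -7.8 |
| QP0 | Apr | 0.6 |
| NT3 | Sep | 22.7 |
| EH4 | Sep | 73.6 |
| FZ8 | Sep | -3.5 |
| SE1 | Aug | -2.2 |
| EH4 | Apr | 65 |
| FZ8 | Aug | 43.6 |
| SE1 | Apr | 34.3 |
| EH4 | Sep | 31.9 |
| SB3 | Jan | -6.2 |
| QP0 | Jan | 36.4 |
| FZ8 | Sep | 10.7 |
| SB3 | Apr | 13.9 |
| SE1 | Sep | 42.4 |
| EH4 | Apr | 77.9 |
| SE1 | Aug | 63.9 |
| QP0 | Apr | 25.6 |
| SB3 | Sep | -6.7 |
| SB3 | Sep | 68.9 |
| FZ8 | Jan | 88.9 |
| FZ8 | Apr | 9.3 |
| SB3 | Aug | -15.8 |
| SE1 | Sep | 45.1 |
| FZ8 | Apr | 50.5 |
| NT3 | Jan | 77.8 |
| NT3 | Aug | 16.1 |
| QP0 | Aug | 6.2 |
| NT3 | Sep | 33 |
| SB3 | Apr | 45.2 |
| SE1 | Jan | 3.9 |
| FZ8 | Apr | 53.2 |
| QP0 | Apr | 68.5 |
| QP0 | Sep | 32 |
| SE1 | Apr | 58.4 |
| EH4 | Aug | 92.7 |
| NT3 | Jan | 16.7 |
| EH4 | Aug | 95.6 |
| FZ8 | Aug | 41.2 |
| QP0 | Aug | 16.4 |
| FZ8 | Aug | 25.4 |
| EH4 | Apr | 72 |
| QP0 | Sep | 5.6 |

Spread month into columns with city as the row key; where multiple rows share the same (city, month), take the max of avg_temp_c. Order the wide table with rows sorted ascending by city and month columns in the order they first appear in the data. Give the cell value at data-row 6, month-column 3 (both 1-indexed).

With rows sorted ascending by city, row 6 is city=SE1. month columns in first-appearance order: Aug, Jan, Apr, Sep; column 3 is Apr.
Long rows with city=SE1, month=Apr: max(-13.3, 34.3, 58.4) = 58.4.

58.4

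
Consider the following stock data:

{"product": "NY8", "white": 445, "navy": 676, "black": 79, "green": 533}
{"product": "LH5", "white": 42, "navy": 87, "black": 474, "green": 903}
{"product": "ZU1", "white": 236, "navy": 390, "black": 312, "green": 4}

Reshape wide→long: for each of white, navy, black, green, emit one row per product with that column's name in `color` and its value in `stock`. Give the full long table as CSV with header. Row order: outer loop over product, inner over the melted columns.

Each (product, column) pair becomes one row: 3 × 4 = 12 rows.
For example, (NY8, white) → stock=445.

product,color,stock
NY8,white,445
NY8,navy,676
NY8,black,79
NY8,green,533
LH5,white,42
LH5,navy,87
LH5,black,474
LH5,green,903
ZU1,white,236
ZU1,navy,390
ZU1,black,312
ZU1,green,4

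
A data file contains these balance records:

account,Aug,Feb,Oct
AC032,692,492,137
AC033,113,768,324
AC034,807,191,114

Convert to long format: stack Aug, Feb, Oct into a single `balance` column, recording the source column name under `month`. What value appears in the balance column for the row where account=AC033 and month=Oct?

324

Unpivoting turns each (account, wide-column) pair into one long row.
The wide cell at row AC033, column Oct holds 324, so the long row (AC033, Oct) has balance=324.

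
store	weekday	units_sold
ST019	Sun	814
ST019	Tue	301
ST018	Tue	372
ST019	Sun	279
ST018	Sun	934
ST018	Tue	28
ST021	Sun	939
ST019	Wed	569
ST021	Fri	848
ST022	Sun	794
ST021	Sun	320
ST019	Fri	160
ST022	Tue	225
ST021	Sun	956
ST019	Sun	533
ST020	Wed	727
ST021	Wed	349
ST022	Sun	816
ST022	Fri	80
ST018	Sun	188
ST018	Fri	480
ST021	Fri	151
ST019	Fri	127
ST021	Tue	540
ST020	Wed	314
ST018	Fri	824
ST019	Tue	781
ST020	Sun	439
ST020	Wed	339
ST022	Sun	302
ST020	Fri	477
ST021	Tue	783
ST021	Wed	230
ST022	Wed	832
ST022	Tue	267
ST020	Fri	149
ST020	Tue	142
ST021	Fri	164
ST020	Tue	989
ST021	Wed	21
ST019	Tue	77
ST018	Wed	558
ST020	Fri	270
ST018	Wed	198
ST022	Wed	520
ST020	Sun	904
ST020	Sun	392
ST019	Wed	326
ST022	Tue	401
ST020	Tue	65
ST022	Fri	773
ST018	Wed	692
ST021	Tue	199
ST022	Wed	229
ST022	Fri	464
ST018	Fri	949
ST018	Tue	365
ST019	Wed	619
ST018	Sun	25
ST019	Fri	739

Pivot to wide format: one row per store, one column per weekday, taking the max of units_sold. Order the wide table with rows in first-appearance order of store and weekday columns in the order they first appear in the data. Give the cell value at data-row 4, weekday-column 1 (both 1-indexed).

With rows in first-appearance order of store, row 4 is store=ST022. weekday columns in first-appearance order: Sun, Tue, Wed, Fri; column 1 is Sun.
Long rows with store=ST022, weekday=Sun: max(794, 816, 302) = 816.

816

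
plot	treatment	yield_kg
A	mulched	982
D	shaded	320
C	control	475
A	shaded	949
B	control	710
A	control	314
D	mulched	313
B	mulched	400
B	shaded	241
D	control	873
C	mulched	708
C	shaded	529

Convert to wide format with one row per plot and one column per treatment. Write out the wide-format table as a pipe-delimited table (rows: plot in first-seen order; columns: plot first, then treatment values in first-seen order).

| plot | mulched | shaded | control |
| A | 982 | 949 | 314 |
| D | 313 | 320 | 873 |
| C | 708 | 529 | 475 |
| B | 400 | 241 | 710 |

Columns: plot plus the 3 distinct treatment values (mulched, shaded, control).
For example, row A column mulched takes yield_kg=982 from the long row (A, mulched).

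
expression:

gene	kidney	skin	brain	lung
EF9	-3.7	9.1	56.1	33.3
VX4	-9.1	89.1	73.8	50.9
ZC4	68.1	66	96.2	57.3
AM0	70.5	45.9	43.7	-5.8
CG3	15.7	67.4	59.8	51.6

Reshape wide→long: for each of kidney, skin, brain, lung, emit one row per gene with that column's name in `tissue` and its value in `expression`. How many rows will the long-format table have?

5 gene values × 4 melted columns = 20 rows.

20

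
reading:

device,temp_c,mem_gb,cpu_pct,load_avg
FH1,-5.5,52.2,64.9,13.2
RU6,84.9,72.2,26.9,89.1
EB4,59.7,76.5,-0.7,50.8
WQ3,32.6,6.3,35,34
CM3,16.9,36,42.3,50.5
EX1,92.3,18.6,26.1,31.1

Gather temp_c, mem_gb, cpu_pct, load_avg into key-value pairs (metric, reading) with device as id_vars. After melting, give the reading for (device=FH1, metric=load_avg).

Unpivoting turns each (device, wide-column) pair into one long row.
The wide cell at row FH1, column load_avg holds 13.2, so the long row (FH1, load_avg) has reading=13.2.

13.2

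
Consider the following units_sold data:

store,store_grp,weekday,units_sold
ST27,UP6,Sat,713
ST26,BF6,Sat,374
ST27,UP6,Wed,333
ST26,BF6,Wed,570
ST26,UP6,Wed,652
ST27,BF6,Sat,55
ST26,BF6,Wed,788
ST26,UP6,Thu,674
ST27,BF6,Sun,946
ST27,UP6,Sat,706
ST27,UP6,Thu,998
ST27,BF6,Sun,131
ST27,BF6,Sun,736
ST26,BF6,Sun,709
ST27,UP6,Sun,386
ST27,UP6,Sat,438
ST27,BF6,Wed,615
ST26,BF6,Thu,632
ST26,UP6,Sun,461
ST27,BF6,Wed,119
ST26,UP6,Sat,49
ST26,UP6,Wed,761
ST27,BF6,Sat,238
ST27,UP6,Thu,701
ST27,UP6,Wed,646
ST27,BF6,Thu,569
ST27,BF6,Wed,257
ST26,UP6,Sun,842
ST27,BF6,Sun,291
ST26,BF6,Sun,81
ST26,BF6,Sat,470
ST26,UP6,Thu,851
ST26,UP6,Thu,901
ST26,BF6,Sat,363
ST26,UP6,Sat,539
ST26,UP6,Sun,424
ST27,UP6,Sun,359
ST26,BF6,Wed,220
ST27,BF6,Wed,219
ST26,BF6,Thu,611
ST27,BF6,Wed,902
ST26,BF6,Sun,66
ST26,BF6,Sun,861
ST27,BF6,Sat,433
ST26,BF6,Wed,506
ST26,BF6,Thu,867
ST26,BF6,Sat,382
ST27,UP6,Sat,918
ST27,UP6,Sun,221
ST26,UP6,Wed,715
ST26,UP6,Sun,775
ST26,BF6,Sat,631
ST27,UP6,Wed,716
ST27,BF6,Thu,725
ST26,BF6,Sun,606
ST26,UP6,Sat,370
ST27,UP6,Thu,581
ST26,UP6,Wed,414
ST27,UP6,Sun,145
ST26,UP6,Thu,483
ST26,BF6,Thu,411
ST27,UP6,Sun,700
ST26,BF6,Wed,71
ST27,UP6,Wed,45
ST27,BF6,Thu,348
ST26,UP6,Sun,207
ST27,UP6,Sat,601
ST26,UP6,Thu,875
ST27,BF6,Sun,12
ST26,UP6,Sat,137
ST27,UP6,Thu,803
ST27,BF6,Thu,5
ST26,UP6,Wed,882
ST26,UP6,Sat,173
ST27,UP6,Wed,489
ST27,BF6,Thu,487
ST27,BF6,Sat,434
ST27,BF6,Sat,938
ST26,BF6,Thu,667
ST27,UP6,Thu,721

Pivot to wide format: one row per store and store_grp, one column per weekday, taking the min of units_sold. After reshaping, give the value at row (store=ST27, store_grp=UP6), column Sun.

145

Rows with store=ST27, store_grp=UP6 and weekday=Sun: units_sold values are 386, 359, 221, 145, 700.
min(386, 359, 221, 145, 700) = 145.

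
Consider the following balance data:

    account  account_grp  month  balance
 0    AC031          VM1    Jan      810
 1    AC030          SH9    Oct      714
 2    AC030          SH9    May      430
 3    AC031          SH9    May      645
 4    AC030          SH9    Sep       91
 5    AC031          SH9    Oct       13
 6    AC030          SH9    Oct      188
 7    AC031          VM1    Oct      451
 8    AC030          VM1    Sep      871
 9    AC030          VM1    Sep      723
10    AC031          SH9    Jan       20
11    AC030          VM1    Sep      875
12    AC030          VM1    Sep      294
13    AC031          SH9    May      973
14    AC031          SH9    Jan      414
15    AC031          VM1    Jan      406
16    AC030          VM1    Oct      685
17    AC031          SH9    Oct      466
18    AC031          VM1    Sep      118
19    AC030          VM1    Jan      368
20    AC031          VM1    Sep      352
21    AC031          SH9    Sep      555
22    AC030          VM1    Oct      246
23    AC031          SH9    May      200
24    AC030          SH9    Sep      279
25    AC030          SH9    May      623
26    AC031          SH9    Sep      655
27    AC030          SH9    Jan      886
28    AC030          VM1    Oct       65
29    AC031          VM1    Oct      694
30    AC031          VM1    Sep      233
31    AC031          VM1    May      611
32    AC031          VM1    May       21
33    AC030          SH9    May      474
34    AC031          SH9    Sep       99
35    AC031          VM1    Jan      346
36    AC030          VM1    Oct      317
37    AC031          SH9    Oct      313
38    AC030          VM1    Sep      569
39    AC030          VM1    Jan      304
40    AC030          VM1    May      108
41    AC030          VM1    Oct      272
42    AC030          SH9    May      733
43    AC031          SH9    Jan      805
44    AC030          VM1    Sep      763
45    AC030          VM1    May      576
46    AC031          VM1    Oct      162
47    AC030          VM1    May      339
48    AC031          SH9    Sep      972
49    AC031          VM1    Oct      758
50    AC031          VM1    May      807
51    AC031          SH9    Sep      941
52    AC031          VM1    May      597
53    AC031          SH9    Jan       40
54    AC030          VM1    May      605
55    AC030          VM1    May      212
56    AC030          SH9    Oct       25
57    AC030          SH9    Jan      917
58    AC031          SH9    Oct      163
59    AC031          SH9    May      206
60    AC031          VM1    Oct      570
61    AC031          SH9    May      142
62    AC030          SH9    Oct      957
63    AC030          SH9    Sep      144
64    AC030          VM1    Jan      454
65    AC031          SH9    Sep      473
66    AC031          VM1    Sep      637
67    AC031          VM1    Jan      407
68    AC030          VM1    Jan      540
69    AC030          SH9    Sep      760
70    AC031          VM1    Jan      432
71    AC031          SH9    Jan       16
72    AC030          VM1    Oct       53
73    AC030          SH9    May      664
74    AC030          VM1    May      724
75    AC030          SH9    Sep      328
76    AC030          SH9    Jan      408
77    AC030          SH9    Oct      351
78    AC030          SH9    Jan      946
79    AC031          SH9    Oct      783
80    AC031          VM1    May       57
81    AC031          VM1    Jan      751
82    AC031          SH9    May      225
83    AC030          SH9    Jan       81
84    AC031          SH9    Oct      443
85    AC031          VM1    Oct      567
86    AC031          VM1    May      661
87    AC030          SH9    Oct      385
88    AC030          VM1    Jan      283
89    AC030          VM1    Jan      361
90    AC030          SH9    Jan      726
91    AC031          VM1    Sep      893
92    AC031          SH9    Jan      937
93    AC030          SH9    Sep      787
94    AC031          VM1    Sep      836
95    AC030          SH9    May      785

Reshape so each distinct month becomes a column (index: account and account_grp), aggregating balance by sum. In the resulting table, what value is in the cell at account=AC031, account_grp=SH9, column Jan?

Rows with account=AC031, account_grp=SH9 and month=Jan: balance values are 20, 414, 805, 40, 16, 937.
20 + 414 + 805 + 40 + 16 + 937 = 2232.

2232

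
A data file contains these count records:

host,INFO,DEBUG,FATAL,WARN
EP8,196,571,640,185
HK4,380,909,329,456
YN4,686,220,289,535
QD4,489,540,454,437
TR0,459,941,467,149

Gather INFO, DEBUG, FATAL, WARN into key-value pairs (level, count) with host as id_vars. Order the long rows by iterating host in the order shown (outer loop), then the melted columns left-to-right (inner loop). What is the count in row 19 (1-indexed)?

20 rows total (5 × 4). Row 19: index ⌊(19-1)/4⌋ = 4 into host → TR0; (19-1) mod 4 = 2 into the melted columns → FATAL.
So row 19 is (TR0, FATAL, 467); count = 467.

467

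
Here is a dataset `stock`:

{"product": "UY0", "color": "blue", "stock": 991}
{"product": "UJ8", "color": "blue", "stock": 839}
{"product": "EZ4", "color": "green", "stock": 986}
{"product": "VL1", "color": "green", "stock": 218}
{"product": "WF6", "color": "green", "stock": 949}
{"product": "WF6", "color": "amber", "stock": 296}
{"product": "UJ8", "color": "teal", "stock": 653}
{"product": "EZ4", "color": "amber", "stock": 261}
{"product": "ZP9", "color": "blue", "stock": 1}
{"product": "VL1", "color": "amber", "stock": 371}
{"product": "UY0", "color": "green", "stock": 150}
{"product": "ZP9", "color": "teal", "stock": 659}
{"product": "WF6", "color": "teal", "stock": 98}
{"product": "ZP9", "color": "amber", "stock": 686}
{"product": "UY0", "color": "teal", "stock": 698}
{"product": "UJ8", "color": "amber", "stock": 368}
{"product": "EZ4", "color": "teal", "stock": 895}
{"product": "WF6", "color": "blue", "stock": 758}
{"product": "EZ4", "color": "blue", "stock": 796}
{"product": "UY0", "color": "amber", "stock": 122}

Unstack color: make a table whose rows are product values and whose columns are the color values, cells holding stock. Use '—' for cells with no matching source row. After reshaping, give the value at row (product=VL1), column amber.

371

The long row with product=VL1, color=amber has stock=371.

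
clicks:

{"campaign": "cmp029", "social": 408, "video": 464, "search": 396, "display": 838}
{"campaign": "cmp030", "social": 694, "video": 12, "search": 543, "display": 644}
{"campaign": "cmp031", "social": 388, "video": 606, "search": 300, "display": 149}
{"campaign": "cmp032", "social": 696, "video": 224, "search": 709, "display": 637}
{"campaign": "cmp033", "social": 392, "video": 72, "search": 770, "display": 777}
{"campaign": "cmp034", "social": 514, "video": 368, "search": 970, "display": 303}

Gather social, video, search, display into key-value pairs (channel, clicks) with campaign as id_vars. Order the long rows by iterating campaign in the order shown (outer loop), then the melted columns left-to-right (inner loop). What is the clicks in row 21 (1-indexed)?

514

24 rows total (6 × 4). Row 21: index ⌊(21-1)/4⌋ = 5 into campaign → cmp034; (21-1) mod 4 = 0 into the melted columns → social.
So row 21 is (cmp034, social, 514); clicks = 514.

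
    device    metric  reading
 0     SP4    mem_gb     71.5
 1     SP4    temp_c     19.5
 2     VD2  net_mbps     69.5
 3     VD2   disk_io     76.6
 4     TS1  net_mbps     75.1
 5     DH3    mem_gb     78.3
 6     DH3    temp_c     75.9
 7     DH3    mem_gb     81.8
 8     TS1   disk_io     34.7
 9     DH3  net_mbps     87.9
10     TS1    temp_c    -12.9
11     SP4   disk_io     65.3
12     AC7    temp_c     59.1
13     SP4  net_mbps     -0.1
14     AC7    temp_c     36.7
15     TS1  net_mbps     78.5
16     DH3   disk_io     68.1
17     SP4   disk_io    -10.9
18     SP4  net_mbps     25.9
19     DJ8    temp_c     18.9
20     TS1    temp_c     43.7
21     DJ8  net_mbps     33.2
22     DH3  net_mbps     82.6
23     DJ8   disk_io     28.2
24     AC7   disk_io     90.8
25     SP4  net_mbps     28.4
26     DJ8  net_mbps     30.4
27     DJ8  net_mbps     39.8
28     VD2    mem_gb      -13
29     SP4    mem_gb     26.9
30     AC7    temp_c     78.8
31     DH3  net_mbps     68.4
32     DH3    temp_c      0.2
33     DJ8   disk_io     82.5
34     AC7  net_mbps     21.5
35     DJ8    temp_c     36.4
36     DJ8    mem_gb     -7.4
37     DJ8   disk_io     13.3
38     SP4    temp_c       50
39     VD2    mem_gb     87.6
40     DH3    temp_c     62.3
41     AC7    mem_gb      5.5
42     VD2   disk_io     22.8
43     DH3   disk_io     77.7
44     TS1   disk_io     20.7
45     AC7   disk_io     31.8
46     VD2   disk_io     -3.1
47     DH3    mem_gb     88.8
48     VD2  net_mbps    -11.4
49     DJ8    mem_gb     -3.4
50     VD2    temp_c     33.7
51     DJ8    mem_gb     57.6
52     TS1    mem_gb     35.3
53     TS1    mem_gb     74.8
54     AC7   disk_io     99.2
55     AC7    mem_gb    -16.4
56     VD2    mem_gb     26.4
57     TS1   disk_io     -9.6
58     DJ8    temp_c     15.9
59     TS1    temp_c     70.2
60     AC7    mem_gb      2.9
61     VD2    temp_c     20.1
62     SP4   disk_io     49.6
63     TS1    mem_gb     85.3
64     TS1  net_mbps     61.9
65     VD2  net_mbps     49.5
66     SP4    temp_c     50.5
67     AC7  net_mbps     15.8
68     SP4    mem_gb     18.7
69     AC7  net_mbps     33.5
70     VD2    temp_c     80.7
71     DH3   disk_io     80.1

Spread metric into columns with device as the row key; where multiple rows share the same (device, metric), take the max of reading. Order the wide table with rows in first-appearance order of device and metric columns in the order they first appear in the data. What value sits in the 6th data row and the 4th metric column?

With rows in first-appearance order of device, row 6 is device=DJ8. metric columns in first-appearance order: mem_gb, temp_c, net_mbps, disk_io; column 4 is disk_io.
Long rows with device=DJ8, metric=disk_io: max(28.2, 82.5, 13.3) = 82.5.

82.5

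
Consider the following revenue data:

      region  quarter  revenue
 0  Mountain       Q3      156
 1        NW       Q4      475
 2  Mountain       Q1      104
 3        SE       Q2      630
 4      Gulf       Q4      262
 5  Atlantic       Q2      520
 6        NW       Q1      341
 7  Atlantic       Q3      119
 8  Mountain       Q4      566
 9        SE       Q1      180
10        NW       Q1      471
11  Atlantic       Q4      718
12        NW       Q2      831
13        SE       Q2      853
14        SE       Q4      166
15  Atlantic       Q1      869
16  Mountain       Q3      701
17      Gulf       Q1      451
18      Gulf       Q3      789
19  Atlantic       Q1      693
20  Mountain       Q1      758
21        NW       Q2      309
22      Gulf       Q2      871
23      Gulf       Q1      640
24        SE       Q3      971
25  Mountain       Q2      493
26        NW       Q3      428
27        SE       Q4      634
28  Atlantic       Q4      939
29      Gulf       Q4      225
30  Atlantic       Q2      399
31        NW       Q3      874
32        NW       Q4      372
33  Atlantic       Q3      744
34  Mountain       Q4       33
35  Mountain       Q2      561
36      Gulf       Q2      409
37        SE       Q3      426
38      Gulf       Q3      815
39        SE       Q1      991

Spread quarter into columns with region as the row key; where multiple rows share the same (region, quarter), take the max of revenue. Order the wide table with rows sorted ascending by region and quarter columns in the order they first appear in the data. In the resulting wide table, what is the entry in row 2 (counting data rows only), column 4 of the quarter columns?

871

With rows sorted ascending by region, row 2 is region=Gulf. quarter columns in first-appearance order: Q3, Q4, Q1, Q2; column 4 is Q2.
Long rows with region=Gulf, quarter=Q2: max(871, 409) = 871.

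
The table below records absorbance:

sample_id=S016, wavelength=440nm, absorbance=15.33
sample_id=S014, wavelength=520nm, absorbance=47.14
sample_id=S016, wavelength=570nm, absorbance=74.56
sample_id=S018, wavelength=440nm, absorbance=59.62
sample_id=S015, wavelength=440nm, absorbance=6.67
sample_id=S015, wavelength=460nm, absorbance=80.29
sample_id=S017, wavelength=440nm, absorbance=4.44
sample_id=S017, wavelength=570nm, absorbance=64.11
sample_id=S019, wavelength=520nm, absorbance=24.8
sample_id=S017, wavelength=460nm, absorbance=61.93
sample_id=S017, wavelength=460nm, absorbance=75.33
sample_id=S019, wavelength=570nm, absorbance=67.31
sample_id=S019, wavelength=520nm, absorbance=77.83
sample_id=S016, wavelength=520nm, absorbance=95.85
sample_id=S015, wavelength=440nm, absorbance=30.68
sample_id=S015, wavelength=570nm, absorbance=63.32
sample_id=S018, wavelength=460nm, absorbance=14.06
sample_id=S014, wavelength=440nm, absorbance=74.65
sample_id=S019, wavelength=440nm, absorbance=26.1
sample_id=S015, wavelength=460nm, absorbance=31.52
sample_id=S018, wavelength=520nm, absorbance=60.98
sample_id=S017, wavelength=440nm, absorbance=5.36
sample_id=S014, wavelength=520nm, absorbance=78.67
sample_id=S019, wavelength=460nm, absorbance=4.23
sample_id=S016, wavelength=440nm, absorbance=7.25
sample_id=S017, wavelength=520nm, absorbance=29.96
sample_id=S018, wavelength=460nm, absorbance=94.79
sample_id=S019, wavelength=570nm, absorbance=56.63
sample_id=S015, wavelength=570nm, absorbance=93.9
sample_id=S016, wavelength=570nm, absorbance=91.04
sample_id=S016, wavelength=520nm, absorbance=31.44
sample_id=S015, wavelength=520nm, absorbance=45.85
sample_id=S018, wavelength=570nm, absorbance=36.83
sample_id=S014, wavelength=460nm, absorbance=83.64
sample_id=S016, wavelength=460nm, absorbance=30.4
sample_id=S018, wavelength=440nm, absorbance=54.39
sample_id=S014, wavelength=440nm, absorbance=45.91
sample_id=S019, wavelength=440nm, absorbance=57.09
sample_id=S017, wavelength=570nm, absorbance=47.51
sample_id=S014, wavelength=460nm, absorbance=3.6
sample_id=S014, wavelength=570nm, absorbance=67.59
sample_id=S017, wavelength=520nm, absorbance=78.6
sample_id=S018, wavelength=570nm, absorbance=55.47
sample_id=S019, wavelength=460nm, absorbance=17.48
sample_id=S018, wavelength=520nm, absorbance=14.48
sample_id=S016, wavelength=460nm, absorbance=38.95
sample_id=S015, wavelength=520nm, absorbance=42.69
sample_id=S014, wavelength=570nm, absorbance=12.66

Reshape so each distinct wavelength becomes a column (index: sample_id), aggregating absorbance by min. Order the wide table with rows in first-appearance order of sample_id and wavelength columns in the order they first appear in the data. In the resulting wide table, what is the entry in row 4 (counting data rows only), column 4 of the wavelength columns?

With rows in first-appearance order of sample_id, row 4 is sample_id=S015. wavelength columns in first-appearance order: 440nm, 520nm, 570nm, 460nm; column 4 is 460nm.
Long rows with sample_id=S015, wavelength=460nm: min(80.29, 31.52) = 31.52.

31.52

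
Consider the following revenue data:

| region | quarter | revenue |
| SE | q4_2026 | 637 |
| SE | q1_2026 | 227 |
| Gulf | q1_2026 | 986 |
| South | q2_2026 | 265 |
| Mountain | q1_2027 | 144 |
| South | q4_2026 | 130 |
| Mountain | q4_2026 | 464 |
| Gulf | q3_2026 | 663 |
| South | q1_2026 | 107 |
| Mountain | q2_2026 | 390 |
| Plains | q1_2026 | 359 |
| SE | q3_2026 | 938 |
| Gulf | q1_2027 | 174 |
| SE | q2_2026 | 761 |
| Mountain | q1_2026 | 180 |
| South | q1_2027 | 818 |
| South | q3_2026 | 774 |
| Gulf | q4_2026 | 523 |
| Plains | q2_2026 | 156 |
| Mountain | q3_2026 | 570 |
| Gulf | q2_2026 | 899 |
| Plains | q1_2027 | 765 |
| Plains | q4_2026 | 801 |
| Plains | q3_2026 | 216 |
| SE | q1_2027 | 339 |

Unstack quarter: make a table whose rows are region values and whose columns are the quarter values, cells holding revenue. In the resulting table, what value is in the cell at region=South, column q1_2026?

Wide layout: rows indexed by region, columns are the 5 distinct quarter values (q4_2026, q1_2026, q2_2026, q1_2027, q3_2026).
Cell (region=South, quarter=q1_2026) draws from the long row where region=South and quarter=q1_2026, which has revenue=107.

107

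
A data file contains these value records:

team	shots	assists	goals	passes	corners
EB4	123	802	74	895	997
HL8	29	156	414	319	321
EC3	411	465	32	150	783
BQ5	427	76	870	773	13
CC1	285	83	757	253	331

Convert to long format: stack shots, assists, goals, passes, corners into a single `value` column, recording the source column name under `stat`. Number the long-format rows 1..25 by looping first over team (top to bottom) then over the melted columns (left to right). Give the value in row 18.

870

25 rows total (5 × 5). Row 18: index ⌊(18-1)/5⌋ = 3 into team → BQ5; (18-1) mod 5 = 2 into the melted columns → goals.
So row 18 is (BQ5, goals, 870); value = 870.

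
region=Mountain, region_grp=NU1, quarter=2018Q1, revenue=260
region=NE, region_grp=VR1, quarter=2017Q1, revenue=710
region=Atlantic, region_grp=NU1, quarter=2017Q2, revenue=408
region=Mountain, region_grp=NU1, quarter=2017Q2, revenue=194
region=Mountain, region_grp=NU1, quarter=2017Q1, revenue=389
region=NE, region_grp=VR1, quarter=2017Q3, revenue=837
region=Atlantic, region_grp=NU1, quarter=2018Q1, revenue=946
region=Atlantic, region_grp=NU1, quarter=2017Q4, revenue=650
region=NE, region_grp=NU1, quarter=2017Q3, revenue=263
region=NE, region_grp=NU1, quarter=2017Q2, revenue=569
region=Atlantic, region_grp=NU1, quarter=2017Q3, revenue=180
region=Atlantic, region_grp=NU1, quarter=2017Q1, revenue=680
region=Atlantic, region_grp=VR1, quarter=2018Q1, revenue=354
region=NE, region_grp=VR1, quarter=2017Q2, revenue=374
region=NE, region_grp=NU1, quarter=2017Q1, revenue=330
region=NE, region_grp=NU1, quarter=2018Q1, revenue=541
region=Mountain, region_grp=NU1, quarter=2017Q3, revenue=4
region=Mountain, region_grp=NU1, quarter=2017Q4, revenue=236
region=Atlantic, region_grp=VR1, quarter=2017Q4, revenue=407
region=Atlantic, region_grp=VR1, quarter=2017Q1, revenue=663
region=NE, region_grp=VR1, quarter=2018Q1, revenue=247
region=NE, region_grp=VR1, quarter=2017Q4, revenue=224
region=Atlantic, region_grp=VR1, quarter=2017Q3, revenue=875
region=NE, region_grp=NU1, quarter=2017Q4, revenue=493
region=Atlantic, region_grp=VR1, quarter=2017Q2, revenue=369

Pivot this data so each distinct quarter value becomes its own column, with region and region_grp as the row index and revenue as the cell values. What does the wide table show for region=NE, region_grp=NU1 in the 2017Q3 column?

Wide layout: rows indexed by region and region_grp, columns are the 5 distinct quarter values (2018Q1, 2017Q1, 2017Q2, 2017Q3, 2017Q4).
Cell (region=NE, region_grp=NU1, quarter=2017Q3) draws from the long row where region=NE, region_grp=NU1 and quarter=2017Q3, which has revenue=263.

263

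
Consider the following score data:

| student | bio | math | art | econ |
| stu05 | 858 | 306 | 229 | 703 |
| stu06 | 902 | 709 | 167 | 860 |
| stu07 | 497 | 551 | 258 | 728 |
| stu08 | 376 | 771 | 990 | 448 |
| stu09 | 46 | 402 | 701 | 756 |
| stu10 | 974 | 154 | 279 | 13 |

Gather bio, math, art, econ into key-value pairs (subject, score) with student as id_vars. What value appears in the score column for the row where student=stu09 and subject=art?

Unpivoting turns each (student, wide-column) pair into one long row.
The wide cell at row stu09, column art holds 701, so the long row (stu09, art) has score=701.

701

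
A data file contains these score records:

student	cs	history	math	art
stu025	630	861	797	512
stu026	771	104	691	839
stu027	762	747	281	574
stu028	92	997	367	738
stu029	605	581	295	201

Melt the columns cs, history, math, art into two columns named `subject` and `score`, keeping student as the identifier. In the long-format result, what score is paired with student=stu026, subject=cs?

771

Unpivoting turns each (student, wide-column) pair into one long row.
The wide cell at row stu026, column cs holds 771, so the long row (stu026, cs) has score=771.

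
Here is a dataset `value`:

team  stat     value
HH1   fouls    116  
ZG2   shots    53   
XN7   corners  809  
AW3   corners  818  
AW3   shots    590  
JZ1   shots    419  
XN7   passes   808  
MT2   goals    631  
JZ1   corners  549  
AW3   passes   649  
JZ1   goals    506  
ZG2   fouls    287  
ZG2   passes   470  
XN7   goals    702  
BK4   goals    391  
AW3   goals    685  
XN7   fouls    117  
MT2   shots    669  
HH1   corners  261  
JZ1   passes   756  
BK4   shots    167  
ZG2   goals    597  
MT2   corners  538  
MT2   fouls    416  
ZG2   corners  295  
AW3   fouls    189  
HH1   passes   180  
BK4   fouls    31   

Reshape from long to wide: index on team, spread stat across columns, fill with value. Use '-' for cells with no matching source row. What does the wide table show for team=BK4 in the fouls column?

31

The long row with team=BK4, stat=fouls has value=31.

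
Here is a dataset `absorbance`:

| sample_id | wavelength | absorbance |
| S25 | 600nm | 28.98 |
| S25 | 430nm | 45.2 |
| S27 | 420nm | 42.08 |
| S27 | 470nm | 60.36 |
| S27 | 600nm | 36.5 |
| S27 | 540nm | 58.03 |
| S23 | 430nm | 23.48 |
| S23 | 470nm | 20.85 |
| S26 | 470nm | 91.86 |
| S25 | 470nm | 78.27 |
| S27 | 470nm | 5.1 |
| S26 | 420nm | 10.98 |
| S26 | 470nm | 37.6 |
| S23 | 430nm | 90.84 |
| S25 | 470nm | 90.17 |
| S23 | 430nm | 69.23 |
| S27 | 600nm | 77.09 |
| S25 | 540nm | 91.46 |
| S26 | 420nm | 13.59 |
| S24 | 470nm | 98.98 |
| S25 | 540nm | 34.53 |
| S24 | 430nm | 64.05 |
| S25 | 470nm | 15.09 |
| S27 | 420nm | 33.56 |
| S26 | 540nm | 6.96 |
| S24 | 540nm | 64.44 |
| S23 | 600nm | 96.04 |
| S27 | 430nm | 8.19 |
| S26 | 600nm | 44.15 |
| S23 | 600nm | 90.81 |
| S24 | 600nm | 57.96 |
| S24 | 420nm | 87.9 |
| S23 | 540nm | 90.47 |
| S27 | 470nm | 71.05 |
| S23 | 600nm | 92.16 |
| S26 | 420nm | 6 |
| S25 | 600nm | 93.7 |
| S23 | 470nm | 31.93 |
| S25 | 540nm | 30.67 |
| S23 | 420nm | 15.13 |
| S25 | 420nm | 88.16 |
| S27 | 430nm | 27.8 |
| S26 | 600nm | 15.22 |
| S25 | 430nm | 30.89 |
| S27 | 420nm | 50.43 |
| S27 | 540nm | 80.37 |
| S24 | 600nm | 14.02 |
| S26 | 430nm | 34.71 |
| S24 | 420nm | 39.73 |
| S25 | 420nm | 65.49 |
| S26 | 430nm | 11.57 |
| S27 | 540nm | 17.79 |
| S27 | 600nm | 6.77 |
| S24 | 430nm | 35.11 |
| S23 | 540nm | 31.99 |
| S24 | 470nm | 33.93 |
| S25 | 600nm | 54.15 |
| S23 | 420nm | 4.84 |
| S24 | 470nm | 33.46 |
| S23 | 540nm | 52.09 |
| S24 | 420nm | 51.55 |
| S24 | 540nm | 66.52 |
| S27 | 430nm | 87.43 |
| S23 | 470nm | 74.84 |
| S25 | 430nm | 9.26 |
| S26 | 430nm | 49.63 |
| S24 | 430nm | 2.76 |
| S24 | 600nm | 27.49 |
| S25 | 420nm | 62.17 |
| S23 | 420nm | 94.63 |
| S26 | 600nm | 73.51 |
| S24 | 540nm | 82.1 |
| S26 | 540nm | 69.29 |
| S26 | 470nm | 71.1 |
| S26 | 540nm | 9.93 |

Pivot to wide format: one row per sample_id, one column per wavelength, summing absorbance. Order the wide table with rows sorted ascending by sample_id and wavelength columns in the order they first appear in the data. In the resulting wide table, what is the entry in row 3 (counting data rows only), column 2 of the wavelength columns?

With rows sorted ascending by sample_id, row 3 is sample_id=S25. wavelength columns in first-appearance order: 600nm, 430nm, 420nm, 470nm, 540nm; column 2 is 430nm.
Long rows with sample_id=S25, wavelength=430nm: 45.2 + 30.89 + 9.26 = 85.35.

85.35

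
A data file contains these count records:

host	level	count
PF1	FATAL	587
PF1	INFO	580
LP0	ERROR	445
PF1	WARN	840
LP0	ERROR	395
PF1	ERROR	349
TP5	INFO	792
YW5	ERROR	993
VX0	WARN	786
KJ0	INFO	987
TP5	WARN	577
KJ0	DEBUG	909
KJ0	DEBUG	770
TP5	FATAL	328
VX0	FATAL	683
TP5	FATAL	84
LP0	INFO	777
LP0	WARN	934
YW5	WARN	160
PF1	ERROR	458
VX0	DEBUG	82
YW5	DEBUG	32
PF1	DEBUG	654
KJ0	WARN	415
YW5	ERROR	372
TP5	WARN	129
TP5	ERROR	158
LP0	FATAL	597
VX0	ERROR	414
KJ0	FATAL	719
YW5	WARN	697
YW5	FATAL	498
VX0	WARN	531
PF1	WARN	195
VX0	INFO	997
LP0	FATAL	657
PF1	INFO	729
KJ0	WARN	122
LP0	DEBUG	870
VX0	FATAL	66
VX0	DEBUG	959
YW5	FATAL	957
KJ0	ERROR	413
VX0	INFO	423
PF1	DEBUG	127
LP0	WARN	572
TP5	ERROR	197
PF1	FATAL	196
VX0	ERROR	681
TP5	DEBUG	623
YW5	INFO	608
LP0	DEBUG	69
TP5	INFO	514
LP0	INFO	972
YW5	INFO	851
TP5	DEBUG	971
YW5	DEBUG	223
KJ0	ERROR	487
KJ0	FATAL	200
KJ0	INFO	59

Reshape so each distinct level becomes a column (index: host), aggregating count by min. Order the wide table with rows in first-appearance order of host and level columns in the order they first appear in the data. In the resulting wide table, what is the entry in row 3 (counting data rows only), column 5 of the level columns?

623

With rows in first-appearance order of host, row 3 is host=TP5. level columns in first-appearance order: FATAL, INFO, ERROR, WARN, DEBUG; column 5 is DEBUG.
Long rows with host=TP5, level=DEBUG: min(623, 971) = 623.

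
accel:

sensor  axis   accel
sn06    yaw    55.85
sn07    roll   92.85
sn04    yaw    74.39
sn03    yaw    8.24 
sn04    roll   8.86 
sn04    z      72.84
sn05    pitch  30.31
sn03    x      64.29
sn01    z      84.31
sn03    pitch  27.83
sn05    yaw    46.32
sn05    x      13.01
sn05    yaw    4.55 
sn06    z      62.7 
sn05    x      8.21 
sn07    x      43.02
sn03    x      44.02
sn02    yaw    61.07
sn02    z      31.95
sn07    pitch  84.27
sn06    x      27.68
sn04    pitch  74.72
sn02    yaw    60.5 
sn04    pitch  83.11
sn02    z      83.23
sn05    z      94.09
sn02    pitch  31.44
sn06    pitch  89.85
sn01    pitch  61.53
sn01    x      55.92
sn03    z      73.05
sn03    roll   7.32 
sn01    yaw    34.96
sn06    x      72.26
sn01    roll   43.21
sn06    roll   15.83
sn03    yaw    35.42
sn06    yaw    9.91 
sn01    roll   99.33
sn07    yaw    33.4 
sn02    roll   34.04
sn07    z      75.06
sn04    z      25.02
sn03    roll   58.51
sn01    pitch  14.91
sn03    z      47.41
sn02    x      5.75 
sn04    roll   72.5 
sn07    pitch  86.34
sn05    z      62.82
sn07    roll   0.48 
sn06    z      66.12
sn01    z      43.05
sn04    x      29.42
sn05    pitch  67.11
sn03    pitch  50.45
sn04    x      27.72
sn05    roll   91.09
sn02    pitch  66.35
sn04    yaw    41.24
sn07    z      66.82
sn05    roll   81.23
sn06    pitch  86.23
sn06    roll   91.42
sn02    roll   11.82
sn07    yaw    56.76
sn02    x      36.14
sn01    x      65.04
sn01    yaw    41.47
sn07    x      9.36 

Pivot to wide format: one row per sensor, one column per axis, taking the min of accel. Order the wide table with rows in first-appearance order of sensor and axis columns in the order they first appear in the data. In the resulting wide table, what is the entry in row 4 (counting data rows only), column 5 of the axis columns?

44.02

With rows in first-appearance order of sensor, row 4 is sensor=sn03. axis columns in first-appearance order: yaw, roll, z, pitch, x; column 5 is x.
Long rows with sensor=sn03, axis=x: min(64.29, 44.02) = 44.02.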